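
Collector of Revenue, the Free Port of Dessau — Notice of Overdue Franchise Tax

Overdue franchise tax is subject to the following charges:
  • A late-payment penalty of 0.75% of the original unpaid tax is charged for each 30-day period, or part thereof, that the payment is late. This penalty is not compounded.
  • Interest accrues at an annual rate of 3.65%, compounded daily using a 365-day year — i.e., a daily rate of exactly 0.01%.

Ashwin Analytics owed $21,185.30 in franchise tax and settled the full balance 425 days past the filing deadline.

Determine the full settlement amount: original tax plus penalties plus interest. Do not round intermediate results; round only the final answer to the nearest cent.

$24,488.38

Penalty periods: ⌈425/30⌉ = 15; penalty = 15 × 0.75% × $21,185.30 = $2,383.35…
Interest: $21,185.30 × ((1 + 0.0001)^425 − 1) = $21,185.30 × 0.04341384… = $919.7352…
Total = $21,185.30 + $2,383.3463… + $919.7352… = $24,488.38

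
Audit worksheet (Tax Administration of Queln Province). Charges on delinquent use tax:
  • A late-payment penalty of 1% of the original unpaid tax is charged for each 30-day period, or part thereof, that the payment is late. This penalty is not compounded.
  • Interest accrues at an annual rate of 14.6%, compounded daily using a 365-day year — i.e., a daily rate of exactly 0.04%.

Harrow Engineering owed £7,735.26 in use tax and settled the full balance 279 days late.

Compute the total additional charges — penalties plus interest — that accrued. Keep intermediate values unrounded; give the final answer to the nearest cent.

Penalty periods: ⌈279/30⌉ = 10; penalty = 10 × 1% × £7,735.26 = £773.53…
Interest: £7,735.26 × ((1 + 0.0004)^279 − 1) = £7,735.26 × 0.11804060… = £913.0747…
Penalties + interest = £773.5260 + £913.0747… = £1,686.60

£1,686.60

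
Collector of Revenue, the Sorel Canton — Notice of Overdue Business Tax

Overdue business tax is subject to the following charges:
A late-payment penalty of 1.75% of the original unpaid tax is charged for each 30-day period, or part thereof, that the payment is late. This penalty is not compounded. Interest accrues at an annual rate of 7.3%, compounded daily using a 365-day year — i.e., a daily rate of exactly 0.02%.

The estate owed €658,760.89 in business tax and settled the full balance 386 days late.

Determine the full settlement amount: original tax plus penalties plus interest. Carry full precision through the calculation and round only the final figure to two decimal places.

€861,494.40

Penalty periods: ⌈386/30⌉ = 13; penalty = 13 × 1.75% × €658,760.89 = €149,868.10…
Interest: €658,760.89 × ((1 + 0.0002)^386 − 1) = €658,760.89 × 0.08024977… = €52,865.4086…
Total = €658,760.89 + €149,868.1025… + €52,865.4086… = €861,494.40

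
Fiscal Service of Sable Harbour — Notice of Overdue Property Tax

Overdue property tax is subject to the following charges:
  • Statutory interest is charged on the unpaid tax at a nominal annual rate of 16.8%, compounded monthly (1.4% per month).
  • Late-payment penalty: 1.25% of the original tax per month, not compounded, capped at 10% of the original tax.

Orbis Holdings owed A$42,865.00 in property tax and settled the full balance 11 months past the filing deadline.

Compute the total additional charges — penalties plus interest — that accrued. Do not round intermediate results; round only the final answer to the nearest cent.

Penalty (uncapped): 11 × 1.25% × A$42,865.00 = A$5,893.94…; cap = 10% × A$42,865.00 = A$4,286.50 → penalty = A$4,286.50
Interest: A$42,865.00 × ((1 + 0.014)^11 − 1) = A$42,865.00 × 0.1652457… = A$7,083.2565…
Penalties + interest = A$4,286.5000 + A$7,083.2565… = A$11,369.76

A$11,369.76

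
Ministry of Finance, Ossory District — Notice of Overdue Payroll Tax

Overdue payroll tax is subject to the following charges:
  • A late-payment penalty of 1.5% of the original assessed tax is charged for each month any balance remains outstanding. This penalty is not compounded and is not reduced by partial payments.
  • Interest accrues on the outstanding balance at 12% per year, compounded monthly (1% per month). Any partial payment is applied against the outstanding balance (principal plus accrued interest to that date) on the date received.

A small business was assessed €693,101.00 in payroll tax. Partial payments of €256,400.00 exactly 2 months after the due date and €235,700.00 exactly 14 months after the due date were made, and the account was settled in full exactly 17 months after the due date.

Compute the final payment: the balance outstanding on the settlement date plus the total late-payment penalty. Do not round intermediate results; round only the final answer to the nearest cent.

Balance at month 2: €693,101.0000 × (1 + 0.01)^2 = €707,032.3301
After €256,400.00 payment: €707,032.3301 − €256,400.00 = €450,632.3301
Balance at month 14: €450,632.3301 × (1 + 0.01)^12 = €507,783.7889…
After €235,700.00 payment: €507,783.7889… − €235,700.00 = €272,083.7889…
Balance at month 17: €272,083.7889… × (1 + 0.01)^3 = €280,328.1998…
Penalty: 17 × 1.5% × €693,101.00 = €176,740.76…
Final settlement = outstanding balance + penalty = €280,328.1998… + €176,740.76… = €457,068.95

€457,068.95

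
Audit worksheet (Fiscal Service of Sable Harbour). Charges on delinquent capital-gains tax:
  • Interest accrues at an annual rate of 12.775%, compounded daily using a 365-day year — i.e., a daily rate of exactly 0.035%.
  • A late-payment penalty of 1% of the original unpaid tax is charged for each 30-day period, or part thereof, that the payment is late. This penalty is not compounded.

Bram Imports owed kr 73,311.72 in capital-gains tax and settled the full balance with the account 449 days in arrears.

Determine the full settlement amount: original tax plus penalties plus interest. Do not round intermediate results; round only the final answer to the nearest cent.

kr 96,781.66

Penalty periods: ⌈449/30⌉ = 15; penalty = 15 × 1% × kr 73,311.72 = kr 10,996.76…
Interest: kr 73,311.72 × ((1 + 0.00035)^449 − 1) = kr 73,311.72 × 0.17013895… = kr 12,473.1793…
Total = kr 73,311.72 + kr 10,996.7580 + kr 12,473.1793… = kr 96,781.66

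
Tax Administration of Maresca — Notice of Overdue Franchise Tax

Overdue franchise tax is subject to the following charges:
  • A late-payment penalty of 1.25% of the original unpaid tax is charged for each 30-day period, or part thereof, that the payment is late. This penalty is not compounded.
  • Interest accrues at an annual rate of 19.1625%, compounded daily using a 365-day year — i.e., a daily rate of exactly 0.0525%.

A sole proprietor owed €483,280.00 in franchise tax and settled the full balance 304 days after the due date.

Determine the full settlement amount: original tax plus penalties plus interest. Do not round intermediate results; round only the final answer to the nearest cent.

€633,334.78

Penalty periods: ⌈304/30⌉ = 11; penalty = 11 × 1.25% × €483,280.00 = €66,451.00
Interest: €483,280.00 × ((1 + 0.000525)^304 − 1) = €483,280.00 × 0.17299243… = €83,603.7836…
Total = €483,280.00 + €66,451.0000 + €83,603.7836… = €633,334.78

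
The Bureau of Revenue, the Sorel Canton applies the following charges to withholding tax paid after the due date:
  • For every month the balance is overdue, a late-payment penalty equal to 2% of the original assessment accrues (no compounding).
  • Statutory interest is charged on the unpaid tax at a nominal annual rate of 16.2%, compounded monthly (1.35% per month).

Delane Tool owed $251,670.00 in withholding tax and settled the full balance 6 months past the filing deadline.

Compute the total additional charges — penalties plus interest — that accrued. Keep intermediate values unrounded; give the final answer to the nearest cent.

$51,286.18

Late-payment penalty: 6 × 2% × $251,670.00 = $30,200.40
Interest: $251,670.00 × ((1 + 0.0135)^6 − 1) = $251,670.00 × 0.0837835… = $21,085.7830…
Penalties + interest = $30,200.4000 + $21,085.7830… = $51,286.18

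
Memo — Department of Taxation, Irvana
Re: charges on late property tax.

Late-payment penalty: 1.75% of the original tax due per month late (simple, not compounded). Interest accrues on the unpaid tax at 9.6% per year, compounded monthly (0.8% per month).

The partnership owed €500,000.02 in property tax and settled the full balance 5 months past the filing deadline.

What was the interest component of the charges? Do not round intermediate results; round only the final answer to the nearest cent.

€20,322.57

Interest: €500,000.02 × ((1 + 0.008)^5 − 1) = €500,000.02 × 0.0406451… = €20,322.5711…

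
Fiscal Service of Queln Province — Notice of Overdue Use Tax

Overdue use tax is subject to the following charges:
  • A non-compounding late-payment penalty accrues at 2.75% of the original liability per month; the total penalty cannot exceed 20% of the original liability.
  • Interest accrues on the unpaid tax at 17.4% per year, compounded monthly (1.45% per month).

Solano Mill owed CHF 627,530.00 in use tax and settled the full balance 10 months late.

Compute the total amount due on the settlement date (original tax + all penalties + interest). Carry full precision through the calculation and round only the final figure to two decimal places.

CHF 850,200.57

Penalty (uncapped): 10 × 2.75% × CHF 627,530.00 = CHF 172,570.75; cap = 20% × CHF 627,530.00 = CHF 125,506.00 → penalty = CHF 125,506.00
Interest: CHF 627,530.00 × ((1 + 0.0145)^10 − 1) = CHF 627,530.00 × 0.1548365… = CHF 97,164.5686…
Total = CHF 627,530.00 + CHF 125,506.0000 + CHF 97,164.5686… = CHF 850,200.57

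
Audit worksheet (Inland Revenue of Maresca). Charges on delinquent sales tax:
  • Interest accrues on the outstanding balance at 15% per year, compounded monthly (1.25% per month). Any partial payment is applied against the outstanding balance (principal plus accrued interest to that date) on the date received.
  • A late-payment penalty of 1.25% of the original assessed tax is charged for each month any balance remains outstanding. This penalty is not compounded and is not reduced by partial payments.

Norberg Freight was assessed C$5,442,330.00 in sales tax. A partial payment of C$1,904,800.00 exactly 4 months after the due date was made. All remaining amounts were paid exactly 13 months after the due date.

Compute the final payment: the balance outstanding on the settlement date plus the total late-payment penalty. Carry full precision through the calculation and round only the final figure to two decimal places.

Balance at month 4: C$5,442,330.0000 × (1 + 0.0125)^4 = C$5,719,591.3354…
After C$1,904,800.00 payment: C$5,719,591.3354… − C$1,904,800.00 = C$3,814,791.3354…
Balance at month 13: C$3,814,791.3354… × (1 + 0.0125)^9 = C$4,266,051.3090…
Penalty: 13 × 1.25% × C$5,442,330.00 = C$884,378.63…
Final settlement = outstanding balance + penalty = C$4,266,051.3090… + C$884,378.63… = C$5,150,429.93

C$5,150,429.93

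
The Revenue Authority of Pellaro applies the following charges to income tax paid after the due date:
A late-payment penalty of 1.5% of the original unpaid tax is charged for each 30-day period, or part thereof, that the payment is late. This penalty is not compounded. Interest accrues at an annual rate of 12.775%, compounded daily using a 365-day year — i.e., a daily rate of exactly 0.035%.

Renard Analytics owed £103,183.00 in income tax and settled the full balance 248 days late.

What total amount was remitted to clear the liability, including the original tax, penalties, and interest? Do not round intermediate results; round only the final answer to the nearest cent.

Penalty periods: ⌈248/30⌉ = 9; penalty = 9 × 1.5% × £103,183.00 = £13,929.71…
Interest: £103,183.00 × ((1 + 0.00035)^248 − 1) = £103,183.00 × 0.09066196… = £9,354.7729…
Total = £103,183.00 + £13,929.7050 + £9,354.7729… = £126,467.48

£126,467.48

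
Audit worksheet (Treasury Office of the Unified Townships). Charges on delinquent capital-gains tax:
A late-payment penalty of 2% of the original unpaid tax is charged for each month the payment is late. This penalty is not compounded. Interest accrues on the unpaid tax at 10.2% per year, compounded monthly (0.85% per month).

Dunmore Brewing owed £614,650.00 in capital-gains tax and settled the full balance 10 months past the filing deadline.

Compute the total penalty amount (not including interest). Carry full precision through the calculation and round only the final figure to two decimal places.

£122,930.00

Late-payment penalty: 10 × 2% × £614,650.00 = £122,930.00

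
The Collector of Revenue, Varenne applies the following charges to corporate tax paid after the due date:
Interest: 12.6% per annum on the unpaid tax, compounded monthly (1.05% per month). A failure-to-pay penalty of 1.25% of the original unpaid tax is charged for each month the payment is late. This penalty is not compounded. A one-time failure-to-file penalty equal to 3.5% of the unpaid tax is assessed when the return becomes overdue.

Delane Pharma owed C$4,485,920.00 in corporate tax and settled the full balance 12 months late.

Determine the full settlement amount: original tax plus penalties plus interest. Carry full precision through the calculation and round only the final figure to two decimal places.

C$5,914,852.83

Failure-to-file penalty: 3.5% × C$4,485,920.00 = C$157,007.20
Failure-to-pay penalty: 12 × 1.25% × C$4,485,920.00 = C$672,888.00
Interest: C$4,485,920.00 × ((1 + 0.0105)^12 − 1) = C$4,485,920.00 × 0.1335373… = C$599,037.6295…
Total = C$4,485,920.00 + C$829,895.2000 + C$599,037.6295… = C$5,914,852.83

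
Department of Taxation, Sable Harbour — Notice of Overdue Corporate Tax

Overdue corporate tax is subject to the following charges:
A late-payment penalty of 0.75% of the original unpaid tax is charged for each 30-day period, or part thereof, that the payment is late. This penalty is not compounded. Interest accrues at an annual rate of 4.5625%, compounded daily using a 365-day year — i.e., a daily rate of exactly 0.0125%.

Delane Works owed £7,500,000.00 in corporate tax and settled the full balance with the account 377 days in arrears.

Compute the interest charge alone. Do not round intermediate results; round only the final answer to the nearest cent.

£361,874.59

Interest: £7,500,000.00 × ((1 + 0.000125)^377 − 1) = £7,500,000.00 × 0.04824995… = £361,874.5901…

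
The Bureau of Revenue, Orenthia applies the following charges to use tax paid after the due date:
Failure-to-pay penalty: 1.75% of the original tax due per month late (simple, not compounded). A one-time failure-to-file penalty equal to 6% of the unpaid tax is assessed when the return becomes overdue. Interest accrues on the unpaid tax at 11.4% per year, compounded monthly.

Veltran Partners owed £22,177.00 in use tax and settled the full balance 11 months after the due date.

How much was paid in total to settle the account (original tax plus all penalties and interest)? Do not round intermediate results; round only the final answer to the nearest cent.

£30,207.47

Failure-to-file penalty: 6% × £22,177.00 = £1,330.62
Failure-to-pay penalty = 1.75% × £22,177.00 × 11 mo = £4,269.07…
Interest (11.4%/yr ÷ 12 = 0.95%/month): £22,177.00 × ((1 + 0.0095)^11 − 1) = £2,430.7753…
Total = £22,177.00 + £5,599.6925 + £2,430.7753… = £30,207.47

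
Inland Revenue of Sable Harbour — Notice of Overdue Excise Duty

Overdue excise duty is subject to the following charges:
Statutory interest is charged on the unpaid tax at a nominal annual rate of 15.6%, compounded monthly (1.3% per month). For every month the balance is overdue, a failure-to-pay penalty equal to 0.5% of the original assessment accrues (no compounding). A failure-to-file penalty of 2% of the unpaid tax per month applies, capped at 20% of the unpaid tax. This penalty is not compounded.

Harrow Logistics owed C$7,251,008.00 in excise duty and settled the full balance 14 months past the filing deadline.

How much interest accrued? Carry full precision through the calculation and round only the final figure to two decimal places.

C$1,437,208.20

Interest: C$7,251,008.00 × ((1 + 0.013)^14 − 1) = C$7,251,008.00 × 0.1982081… = C$1,437,208.1968…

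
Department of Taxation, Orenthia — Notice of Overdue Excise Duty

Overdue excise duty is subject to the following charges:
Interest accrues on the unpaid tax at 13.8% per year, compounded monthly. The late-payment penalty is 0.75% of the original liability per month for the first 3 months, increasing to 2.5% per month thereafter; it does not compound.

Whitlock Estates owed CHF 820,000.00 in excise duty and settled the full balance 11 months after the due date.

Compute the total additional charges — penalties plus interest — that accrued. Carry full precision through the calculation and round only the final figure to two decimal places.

Penalty, months 1–3: 3 × 0.75% × CHF 820,000.00 = CHF 18,450.00
Penalty, months 4–11: 8 × 2.5% × CHF 820,000.00 = CHF 164,000.00
Interest (13.8%/yr ÷ 12 = 1.15%/month): CHF 820,000.00 × ((1 + 0.0115)^11 − 1) = CHF 109,905.0593…
Penalties + interest = CHF 182,450.0000 + CHF 109,905.0593… = CHF 292,355.06

CHF 292,355.06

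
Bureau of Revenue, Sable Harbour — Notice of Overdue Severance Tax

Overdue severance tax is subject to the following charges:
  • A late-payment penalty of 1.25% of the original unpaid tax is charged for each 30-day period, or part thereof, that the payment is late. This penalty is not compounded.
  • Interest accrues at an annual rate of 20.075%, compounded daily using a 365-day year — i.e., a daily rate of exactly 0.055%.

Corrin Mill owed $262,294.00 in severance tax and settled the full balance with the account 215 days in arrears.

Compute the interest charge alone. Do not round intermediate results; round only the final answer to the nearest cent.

$32,914.98

Interest: $262,294.00 × ((1 + 0.00055)^215 − 1) = $262,294.00 × 0.12548887… = $32,914.9779…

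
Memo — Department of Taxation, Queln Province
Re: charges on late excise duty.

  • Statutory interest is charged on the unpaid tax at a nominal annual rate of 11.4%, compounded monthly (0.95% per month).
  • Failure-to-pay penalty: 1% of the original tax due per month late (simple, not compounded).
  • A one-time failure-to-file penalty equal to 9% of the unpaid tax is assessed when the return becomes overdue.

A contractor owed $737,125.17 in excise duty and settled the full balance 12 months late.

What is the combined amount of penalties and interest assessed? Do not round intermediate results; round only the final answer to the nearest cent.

$243,361.30

Failure-to-file penalty: 9% × $737,125.17 = $66,341.27…
Failure-to-pay penalty = 1% × $737,125.17 × 12 mo = $88,455.02…
Interest: $737,125.17 × ((1 + 0.0095)^12 − 1) = $737,125.17 × 0.1201492… = $88,565.0115…
Penalties + interest = $154,796.2857 + $88,565.0115… = $243,361.30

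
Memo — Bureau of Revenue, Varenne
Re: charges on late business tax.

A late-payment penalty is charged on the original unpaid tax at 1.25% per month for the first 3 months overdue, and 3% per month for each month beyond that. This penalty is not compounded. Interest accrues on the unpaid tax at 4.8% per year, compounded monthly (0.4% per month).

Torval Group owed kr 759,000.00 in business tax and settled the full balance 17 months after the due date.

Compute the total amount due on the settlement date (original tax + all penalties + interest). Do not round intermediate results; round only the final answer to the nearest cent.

kr 1,159,539.58

Penalty, months 1–3: 3 × 1.25% × kr 759,000.00 = kr 28,462.50
Penalty, months 4–17: 14 × 3% × kr 759,000.00 = kr 318,780.00
Interest: kr 759,000.00 × ((1 + 0.004)^17 − 1) = kr 759,000.00 × 0.0702201… = kr 53,297.0830…
Total = kr 759,000.00 + kr 347,242.5000 + kr 53,297.0830… = kr 1,159,539.58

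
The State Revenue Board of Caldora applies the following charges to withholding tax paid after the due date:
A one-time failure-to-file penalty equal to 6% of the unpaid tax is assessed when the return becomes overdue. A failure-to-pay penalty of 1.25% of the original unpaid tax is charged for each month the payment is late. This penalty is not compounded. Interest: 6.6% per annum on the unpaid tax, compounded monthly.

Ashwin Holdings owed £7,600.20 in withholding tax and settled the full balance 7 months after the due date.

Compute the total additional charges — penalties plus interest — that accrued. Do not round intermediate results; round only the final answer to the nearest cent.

£1,418.51

Failure-to-file penalty: 6% × £7,600.20 = £456.01…
Failure-to-pay penalty = 1.25% × £7,600.20 × 7 mo = £665.02…
Interest (6.6%/yr ÷ 12 = 0.55%/month): £7,600.20 × ((1 + 0.0055)^7 − 1) = £297.4802…
Penalties + interest = £1,121.0295 + £297.4802… = £1,418.51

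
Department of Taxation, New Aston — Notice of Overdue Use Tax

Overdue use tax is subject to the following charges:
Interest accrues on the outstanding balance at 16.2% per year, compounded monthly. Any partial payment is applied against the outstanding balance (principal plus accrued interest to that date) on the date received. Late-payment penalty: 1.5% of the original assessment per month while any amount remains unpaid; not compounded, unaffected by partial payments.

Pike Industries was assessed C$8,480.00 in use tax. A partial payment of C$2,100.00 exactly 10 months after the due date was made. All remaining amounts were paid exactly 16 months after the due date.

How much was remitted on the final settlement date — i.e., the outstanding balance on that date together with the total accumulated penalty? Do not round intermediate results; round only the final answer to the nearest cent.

C$10,268.61

Monthly rate = 16.2% ÷ 12 = 1.35%
Balance at month 10: C$8,480.0000 × (1 + 0.0135)^10 = C$9,696.9104…
After C$2,100.00 payment: C$9,696.9104… − C$2,100.00 = C$7,596.9104…
Balance at month 16: C$7,596.9104… × (1 + 0.0135)^6 = C$8,233.4058…
Penalty: 16 × 1.5% × C$8,480.00 = C$2,035.20
Final settlement = outstanding balance + penalty = C$8,233.4058… + C$2,035.20 = C$10,268.61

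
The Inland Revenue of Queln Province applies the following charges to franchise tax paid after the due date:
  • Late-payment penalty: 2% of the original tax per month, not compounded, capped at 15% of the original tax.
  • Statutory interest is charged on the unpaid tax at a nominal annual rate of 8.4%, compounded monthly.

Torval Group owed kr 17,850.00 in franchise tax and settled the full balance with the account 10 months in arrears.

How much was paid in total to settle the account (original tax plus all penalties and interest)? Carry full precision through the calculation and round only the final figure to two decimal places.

Penalty (uncapped): 10 × 2% × kr 17,850.00 = kr 3,570.00; cap = 15% × kr 17,850.00 = kr 2,677.50 → penalty = kr 2,677.50
Interest (8.4%/yr ÷ 12 = 0.7%/month): kr 17,850.00 × ((1 + 0.007)^10 − 1) = kr 1,289.6030…
Total = kr 17,850.00 + kr 2,677.5000 + kr 1,289.6030… = kr 21,817.10

kr 21,817.10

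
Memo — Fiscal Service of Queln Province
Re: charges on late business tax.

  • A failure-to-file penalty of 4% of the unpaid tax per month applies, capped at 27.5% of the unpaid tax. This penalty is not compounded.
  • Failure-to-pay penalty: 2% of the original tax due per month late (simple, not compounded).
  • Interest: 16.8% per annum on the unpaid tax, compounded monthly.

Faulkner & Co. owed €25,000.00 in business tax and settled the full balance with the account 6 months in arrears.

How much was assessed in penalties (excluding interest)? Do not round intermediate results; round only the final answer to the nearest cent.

€9,000.00

Failure-to-file: 6 × 4% × €25,000.00 = €6,000.00 (under the 27.5% cap)
Failure-to-pay penalty: 6 × 2% × €25,000.00 = €3,000.00
Total penalty = €6,000.00 + €3,000.00 = €9,000.00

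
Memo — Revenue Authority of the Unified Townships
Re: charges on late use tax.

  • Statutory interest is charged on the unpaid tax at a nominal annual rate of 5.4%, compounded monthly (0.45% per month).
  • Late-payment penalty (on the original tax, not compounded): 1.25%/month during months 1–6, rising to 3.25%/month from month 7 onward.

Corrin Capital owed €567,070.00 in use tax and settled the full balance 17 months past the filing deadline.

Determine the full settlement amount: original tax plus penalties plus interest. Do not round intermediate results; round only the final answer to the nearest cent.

Penalty, months 1–6: 6 × 1.25% × €567,070.00 = €42,530.25
Penalty, months 7–17: 11 × 3.25% × €567,070.00 = €202,727.53…
Interest: €567,070.00 × ((1 + 0.0045)^17 − 1) = €567,070.00 × 0.0793170… = €44,978.2642…
Total = €567,070.00 + €245,257.7750 + €44,978.2642… = €857,306.04

€857,306.04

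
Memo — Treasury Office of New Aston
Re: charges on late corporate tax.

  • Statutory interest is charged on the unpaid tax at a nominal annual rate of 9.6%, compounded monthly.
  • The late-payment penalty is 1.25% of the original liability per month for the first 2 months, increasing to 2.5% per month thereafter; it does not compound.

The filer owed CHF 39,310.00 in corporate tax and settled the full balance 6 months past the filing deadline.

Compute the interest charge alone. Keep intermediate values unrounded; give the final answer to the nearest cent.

Interest (9.6%/yr ÷ 12 = 0.8%/month): CHF 39,310.00 × ((1 + 0.008)^6 − 1) = CHF 1,925.0226…

CHF 1,925.02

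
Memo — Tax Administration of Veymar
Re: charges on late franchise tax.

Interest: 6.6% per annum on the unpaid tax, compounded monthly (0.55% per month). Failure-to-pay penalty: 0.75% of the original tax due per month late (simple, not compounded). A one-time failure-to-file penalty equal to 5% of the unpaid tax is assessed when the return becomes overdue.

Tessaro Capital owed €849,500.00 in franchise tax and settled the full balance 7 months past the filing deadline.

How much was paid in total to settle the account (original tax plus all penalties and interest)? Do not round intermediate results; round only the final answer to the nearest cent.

Failure-to-file penalty: 5% × €849,500.00 = €42,475.00
Failure-to-pay penalty = 0.75% × €849,500.00 × 7 mo = €44,598.75
Interest: €849,500.00 × ((1 + 0.0055)^7 − 1) = €849,500.00 × 0.0391411… = €33,250.3689…
Total = €849,500.00 + €87,073.7500 + €33,250.3689… = €969,824.12

€969,824.12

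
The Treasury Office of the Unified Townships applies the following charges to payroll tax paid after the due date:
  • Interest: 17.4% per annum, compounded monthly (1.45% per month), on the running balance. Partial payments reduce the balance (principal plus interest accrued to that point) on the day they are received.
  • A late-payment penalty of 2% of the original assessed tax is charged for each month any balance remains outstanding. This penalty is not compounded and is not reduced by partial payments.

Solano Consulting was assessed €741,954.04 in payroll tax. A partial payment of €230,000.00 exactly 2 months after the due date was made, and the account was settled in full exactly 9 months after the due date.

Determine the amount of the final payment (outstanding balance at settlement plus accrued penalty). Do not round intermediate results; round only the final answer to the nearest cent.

Balance at month 2: €741,954.0400 × (1 + 0.0145)^2 = €763,626.7030…
After €230,000.00 payment: €763,626.7030… − €230,000.00 = €533,626.7030…
Balance at month 9: €533,626.7030… × (1 + 0.0145)^7 = €590,203.6805…
Penalty: 9 × 2% × €741,954.04 = €133,551.73…
Final settlement = outstanding balance + penalty = €590,203.6805… + €133,551.73… = €723,755.41

€723,755.41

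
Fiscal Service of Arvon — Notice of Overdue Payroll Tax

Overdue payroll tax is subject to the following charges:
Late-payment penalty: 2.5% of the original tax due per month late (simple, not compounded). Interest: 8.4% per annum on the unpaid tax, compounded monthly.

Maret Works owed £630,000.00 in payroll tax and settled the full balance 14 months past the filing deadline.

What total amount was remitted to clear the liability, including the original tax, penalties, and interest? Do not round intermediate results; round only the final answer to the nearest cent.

Late-payment penalty = 2.5% × £630,000.00 × 14 mo = £220,500.00
Interest (8.4%/yr ÷ 12 = 0.7%/month): £630,000.00 × ((1 + 0.007)^14 − 1) = £64,629.3623…
Total = £630,000.00 + £220,500.0000 + £64,629.3623… = £915,129.36

£915,129.36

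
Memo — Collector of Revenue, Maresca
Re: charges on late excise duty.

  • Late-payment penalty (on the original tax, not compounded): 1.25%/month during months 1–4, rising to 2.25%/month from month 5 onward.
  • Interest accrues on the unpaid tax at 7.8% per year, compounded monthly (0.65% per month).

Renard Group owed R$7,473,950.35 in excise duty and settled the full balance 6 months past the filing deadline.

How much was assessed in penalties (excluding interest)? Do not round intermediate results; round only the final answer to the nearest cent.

Penalty, months 1–4: 4 × 1.25% × R$7,473,950.35 = R$373,697.52…
Penalty, months 5–6: 2 × 2.25% × R$7,473,950.35 = R$336,327.77…
Total penalty = R$373,697.52… + R$336,327.77… = R$710,025.28

R$710,025.28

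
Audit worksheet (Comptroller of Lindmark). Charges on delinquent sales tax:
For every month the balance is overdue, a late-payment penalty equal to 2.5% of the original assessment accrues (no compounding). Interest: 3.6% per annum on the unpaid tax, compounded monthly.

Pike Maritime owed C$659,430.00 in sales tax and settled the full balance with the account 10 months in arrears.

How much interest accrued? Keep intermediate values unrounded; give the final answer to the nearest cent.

C$20,052.12

Interest (3.6%/yr ÷ 12 = 0.3%/month): C$659,430.00 × ((1 + 0.003)^10 − 1) = C$20,052.1170…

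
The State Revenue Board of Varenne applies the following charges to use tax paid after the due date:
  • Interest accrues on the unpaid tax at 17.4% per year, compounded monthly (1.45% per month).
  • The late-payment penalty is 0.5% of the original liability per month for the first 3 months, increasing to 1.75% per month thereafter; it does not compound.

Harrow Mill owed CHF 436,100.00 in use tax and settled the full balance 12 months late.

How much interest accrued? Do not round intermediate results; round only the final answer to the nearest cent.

CHF 82,235.20

Interest: CHF 436,100.00 × ((1 + 0.0145)^12 − 1) = CHF 436,100.00 × 0.1885696… = CHF 82,235.2005…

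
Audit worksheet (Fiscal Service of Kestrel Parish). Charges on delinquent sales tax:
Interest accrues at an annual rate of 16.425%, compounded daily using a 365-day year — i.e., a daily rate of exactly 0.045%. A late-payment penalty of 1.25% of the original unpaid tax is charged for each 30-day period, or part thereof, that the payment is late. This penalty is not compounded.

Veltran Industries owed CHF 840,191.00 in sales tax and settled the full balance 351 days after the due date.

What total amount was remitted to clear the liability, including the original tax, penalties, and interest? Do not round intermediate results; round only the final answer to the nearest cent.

Penalty periods: ⌈351/30⌉ = 12; penalty = 12 × 1.25% × CHF 840,191.00 = CHF 126,028.65
Interest: CHF 840,191.00 × ((1 + 0.00045)^351 − 1) = CHF 840,191.00 × 0.17106603… = CHF 143,728.1400…
Total = CHF 840,191.00 + CHF 126,028.6500 + CHF 143,728.1400… = CHF 1,109,947.79

CHF 1,109,947.79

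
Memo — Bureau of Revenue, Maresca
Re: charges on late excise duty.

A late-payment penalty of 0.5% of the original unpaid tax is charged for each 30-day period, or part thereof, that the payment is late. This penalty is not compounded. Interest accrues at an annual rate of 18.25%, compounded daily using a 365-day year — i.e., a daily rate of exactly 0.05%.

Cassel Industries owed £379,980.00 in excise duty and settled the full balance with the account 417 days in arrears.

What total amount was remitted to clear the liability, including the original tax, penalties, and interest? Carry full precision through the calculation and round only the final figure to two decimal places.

£494,644.57

Penalty periods: ⌈417/30⌉ = 14; penalty = 14 × 0.5% × £379,980.00 = £26,598.60
Interest: £379,980.00 × ((1 + 0.0005)^417 − 1) = £379,980.00 × 0.23176474… = £88,065.9674…
Total = £379,980.00 + £26,598.6000 + £88,065.9674… = £494,644.57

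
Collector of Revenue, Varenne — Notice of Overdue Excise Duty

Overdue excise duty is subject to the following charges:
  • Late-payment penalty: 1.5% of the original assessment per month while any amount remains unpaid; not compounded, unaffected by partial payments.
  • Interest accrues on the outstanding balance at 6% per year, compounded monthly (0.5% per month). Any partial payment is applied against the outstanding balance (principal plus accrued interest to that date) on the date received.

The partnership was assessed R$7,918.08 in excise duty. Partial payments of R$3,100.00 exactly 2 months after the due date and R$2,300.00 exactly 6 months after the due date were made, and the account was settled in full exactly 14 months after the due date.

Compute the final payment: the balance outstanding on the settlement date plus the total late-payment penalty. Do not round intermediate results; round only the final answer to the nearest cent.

Balance at month 2: R$7,918.0800 × (1 + 0.005)^2 = R$7,997.4588…
After R$3,100.00 payment: R$7,997.4588… − R$3,100.00 = R$4,897.4588…
Balance at month 6: R$4,897.4588… × (1 + 0.005)^4 = R$4,996.1450…
After R$2,300.00 payment: R$4,996.1450… − R$2,300.00 = R$2,696.1450…
Balance at month 14: R$2,696.1450… × (1 + 0.005)^8 = R$2,805.8971…
Penalty: 14 × 1.5% × R$7,918.08 = R$1,662.80…
Final settlement = outstanding balance + penalty = R$2,805.8971… + R$1,662.80… = R$4,468.69

R$4,468.69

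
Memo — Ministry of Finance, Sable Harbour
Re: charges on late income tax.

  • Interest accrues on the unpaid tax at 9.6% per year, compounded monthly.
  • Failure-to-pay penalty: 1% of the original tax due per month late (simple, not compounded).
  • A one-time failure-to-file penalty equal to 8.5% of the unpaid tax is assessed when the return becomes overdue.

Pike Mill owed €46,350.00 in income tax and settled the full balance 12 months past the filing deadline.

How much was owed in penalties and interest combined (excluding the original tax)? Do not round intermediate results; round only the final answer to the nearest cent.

€14,152.45

Failure-to-file penalty: 8.5% × €46,350.00 = €3,939.75
Failure-to-pay penalty: 12 × 1% × €46,350.00 = €5,562.00
Interest (9.6%/yr ÷ 12 = 0.8%/month): €46,350.00 × ((1 + 0.008)^12 − 1) = €4,650.6985…
Penalties + interest = €9,501.7500 + €4,650.6985… = €14,152.45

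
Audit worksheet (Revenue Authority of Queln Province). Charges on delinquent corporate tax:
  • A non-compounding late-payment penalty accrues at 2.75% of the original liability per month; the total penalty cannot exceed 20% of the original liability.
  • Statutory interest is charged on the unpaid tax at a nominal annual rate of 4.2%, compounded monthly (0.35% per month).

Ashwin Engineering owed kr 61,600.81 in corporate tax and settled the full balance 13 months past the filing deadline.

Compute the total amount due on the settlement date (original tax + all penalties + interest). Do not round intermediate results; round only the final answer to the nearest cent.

Penalty (uncapped): 13 × 2.75% × kr 61,600.81 = kr 22,022.29…; cap = 20% × kr 61,600.81 = kr 12,320.16… → penalty = kr 12,320.16…
Interest: kr 61,600.81 × ((1 + 0.0035)^13 − 1) = kr 61,600.81 × 0.0464679… = kr 2,862.4584…
Total = kr 61,600.81 + kr 12,320.1620 + kr 2,862.4584… = kr 76,783.43

kr 76,783.43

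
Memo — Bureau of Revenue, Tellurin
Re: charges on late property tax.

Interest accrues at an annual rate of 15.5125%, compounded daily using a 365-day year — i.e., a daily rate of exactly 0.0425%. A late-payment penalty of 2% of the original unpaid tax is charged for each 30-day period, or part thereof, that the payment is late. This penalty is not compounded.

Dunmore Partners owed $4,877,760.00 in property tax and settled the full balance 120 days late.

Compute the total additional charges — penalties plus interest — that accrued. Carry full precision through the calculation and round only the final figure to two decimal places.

Penalty periods: ⌈120/30⌉ = 4; penalty = 4 × 2% × $4,877,760.00 = $390,220.80
Interest: $4,877,760.00 × ((1 + 0.000425)^120 − 1) = $4,877,760.00 × 0.05231149… = $255,162.9033…
Penalties + interest = $390,220.8000 + $255,162.9033… = $645,383.70

$645,383.70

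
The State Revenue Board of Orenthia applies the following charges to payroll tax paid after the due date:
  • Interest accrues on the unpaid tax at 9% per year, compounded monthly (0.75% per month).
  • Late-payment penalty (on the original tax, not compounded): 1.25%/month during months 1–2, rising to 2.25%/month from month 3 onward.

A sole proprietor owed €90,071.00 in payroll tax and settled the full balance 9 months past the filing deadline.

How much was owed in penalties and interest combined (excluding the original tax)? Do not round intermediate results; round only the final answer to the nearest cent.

€22,703.37

Penalty, months 1–2: 2 × 1.25% × €90,071.00 = €2,251.78…
Penalty, months 3–9: 7 × 2.25% × €90,071.00 = €14,186.18…
Interest: €90,071.00 × ((1 + 0.0075)^9 − 1) = €90,071.00 × 0.0695608… = €6,265.4143…
Penalties + interest = €16,437.9575 + €6,265.4143… = €22,703.37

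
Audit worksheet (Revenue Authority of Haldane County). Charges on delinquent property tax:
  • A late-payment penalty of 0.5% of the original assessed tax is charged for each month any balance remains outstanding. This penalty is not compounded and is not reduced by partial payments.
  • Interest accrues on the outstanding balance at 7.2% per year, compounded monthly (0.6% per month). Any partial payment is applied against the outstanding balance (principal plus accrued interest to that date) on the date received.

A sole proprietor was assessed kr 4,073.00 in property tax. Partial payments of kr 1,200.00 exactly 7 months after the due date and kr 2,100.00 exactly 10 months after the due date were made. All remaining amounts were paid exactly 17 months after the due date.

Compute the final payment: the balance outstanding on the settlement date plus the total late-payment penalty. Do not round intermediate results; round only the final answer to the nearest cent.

Balance at month 7: kr 4,073.0000 × (1 + 0.006)^7 = kr 4,247.1762…
After kr 1,200.00 payment: kr 4,247.1762… − kr 1,200.00 = kr 3,047.1762…
Balance at month 10: kr 3,047.1762… × (1 + 0.006)^3 = kr 3,102.3551…
After kr 2,100.00 payment: kr 3,102.3551… − kr 2,100.00 = kr 1,002.3551…
Balance at month 17: kr 1,002.3551… × (1 + 0.006)^7 = kr 1,045.2194…
Penalty: 17 × 0.5% × kr 4,073.00 = kr 346.21…
Final settlement = outstanding balance + penalty = kr 1,045.2194… + kr 346.21… = kr 1,391.42

kr 1,391.42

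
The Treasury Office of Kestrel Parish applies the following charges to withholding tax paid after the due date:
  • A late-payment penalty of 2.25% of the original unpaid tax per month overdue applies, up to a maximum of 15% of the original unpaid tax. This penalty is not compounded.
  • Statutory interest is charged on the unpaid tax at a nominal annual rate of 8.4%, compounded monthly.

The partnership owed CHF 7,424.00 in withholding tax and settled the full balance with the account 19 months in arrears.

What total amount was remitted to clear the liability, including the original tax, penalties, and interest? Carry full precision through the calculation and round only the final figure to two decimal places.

Penalty (uncapped): 19 × 2.25% × CHF 7,424.00 = CHF 3,173.76; cap = 15% × CHF 7,424.00 = CHF 1,113.60 → penalty = CHF 1,113.60
Interest (8.4%/yr ÷ 12 = 0.7%/month): CHF 7,424.00 × ((1 + 0.007)^19 − 1) = CHF 1,052.1358…
Total = CHF 7,424.00 + CHF 1,113.6000 + CHF 1,052.1358… = CHF 9,589.74

CHF 9,589.74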